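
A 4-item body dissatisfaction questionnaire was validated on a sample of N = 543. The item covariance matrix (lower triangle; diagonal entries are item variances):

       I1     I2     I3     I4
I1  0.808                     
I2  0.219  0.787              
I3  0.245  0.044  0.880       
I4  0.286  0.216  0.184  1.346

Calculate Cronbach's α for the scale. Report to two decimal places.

Cronbach's α = 0.51

sum of item variances = 0.808 + 0.787 + 0.880 + 1.346 = 3.821
Σ_{i<j} σ_ij = 1.194
total variance = 3.821 + 2 × 1.194 = 6.209
α = (k/(k−1))·(1 − sum of item variances/total variance) = (4/3)·(1 − 3.821/6.209) = 0.51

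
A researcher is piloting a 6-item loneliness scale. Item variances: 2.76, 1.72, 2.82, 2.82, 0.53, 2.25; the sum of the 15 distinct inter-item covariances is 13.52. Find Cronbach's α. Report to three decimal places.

α = 0.812

ΣVar(i) = 2.76 + 1.72 + 2.82 + 2.82 + 0.53 + 2.25 = 12.90
Sum of distinct covariances = 13.52
total variance = ΣVar(i) + 2·Σcov = 12.90 + 2 × 13.52 = 39.94
α = (6/5)·(1 − 12.90/39.94) = 0.812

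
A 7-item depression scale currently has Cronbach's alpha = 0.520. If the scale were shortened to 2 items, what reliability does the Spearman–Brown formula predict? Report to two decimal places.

predicted reliability = 0.24

Length factor m = 2/7 = 0.2857
α' = m·α / (1 − (1−m)·α)
   = 2/7 × 0.520 / (1 − (1 − 2/7) × 0.520)
   = 0.1486 / 0.6286 = 0.24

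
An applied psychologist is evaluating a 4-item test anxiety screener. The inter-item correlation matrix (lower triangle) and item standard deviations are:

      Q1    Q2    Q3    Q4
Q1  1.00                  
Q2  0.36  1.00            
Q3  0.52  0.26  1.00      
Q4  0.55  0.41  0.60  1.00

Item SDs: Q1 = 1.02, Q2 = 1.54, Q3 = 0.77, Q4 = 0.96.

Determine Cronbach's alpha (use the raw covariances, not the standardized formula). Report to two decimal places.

α = 0.72

Σσ²ᵢ = 1.02² + 1.54² + 0.77² + 0.96² = 4.9265
Covariances σ_ij = r_ij · s_i · s_j:
  σ(Q1,Q2) = 0.36 × 1.02 × 1.54 = 0.5655
  σ(Q1,Q3) = 0.52 × 1.02 × 0.77 = 0.4084
  σ(Q1,Q4) = 0.55 × 1.02 × 0.96 = 0.5386
  σ(Q2,Q3) = 0.26 × 1.54 × 0.77 = 0.3083
  σ(Q2,Q4) = 0.41 × 1.54 × 0.96 = 0.6061
  σ(Q3,Q4) = 0.60 × 0.77 × 0.96 = 0.4435
σ²_T = Σσ²ᵢ + 2·Σσ_ij = 4.9265 + 2 × 2.8704 = 10.6673
α = (4/3)·(1 − 4.9265/10.6673) = 0.72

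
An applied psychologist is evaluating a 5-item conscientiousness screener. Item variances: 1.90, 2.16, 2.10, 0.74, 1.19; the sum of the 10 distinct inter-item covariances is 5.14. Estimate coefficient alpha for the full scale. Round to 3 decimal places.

Σσ²ᵢ = 1.90 + 2.16 + 2.10 + 0.74 + 1.19 = 8.09
Sum of distinct covariances = 5.14
total variance = Σσ²ᵢ + 2·Σcov = 8.09 + 2 × 5.14 = 18.37
α = (5/4)·(1 − 8.09/18.37) = 0.700

coefficient alpha = 0.700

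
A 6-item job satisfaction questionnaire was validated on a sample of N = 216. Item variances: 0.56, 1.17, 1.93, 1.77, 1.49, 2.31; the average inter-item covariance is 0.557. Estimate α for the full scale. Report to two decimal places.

ΣVar(i) = 0.56 + 1.17 + 1.93 + 1.77 + 1.49 + 2.31 = 9.23
Sum of the 15 distinct covariances = 15 × 0.557 = 8.355
σ²_T = ΣVar(i) + 2·Σcov = 9.23 + 2 × 8.355 = 25.940
α = (6/5)·(1 − 9.23/25.940) = 0.77

α = 0.77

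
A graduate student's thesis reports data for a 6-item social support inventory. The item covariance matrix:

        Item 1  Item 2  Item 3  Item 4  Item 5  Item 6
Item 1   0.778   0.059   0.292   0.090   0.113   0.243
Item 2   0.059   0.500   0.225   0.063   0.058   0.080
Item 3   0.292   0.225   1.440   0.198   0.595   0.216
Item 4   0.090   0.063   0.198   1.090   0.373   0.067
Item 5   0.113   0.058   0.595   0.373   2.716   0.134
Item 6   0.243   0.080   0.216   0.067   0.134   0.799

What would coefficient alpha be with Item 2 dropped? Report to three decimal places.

coefficient alpha = 0.506

Remaining items: Item 1, Item 3, Item 4, Item 5, Item 6 (k = 5).
ΣVar(i) = 0.778 + 1.440 + 1.090 + 2.716 + 0.799 = 6.823
σ²_T = 6.823 + 2 × 2.321 = 11.465
α (item deleted) = (5/4)·(1 − 6.823/11.465) = 0.506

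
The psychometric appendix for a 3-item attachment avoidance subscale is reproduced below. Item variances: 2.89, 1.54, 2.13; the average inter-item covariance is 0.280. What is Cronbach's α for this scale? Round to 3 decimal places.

Cronbach's α = 0.306

Σσ²ᵢ = 2.89 + 1.54 + 2.13 = 6.56
Sum of the 3 distinct covariances = 3 × 0.280 = 0.840
Var(T) = Σσ²ᵢ + 2·Σcov = 6.56 + 2 × 0.840 = 8.240
α = (3/2)·(1 − 6.56/8.240) = 0.306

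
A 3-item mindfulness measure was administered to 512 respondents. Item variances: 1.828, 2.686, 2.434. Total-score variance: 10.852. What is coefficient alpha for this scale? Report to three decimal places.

α = 0.540

Σσᵢ² = 1.828 + 2.686 + 2.434 = 6.948
α = (k/(k−1))·(1 − Σσᵢ²/Var(T)) = (3/2)·(1 − 6.948/10.852) = 0.540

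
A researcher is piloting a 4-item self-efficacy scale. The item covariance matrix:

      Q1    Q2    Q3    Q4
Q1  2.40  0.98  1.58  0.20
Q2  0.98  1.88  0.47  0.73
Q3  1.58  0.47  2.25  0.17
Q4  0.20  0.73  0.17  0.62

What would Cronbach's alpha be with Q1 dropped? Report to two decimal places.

α = 0.55

Remaining items: Q2, Q3, Q4 (k = 3).
Σσᵢ² = 1.88 + 2.25 + 0.62 = 4.75
Var(T) = 4.75 + 2 × 1.37 = 7.49
α (item deleted) = (3/2)·(1 − 4.75/7.49) = 0.55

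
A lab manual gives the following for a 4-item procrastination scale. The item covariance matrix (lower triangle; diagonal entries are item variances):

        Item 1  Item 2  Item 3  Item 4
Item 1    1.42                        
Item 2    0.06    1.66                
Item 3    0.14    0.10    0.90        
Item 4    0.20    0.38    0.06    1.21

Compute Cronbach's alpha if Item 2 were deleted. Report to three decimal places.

Remaining items: Item 1, Item 3, Item 4 (k = 3).
ΣVar(i) = 1.42 + 0.90 + 1.21 = 3.53
σ²_total = 3.53 + 2 × 0.40 = 4.33
α (item deleted) = (3/2)·(1 − 3.53/4.33) = 0.277

α = 0.277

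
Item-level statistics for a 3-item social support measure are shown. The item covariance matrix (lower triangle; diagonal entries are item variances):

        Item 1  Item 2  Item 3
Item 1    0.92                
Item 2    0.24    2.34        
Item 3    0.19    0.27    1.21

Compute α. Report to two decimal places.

α = 0.36

sum of item variances = 0.92 + 2.34 + 1.21 = 4.47
Sum of the distinct covariances = 0.70
Var(T) = 4.47 + 2 × 0.70 = 5.87
α = (k/(k−1))·(1 − sum of item variances/Var(T)) = (3/2)·(1 − 4.47/5.87) = 0.36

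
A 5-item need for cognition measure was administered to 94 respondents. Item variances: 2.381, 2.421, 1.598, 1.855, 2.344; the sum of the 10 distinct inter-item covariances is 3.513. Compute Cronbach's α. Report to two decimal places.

Cronbach's α = 0.50

Σσᵢ² = 2.381 + 2.421 + 1.598 + 1.855 + 2.344 = 10.599
Sum of distinct covariances = 3.513
σ²_T = Σσᵢ² + 2·Σcov = 10.599 + 2 × 3.513 = 17.625
α = (5/4)·(1 − 10.599/17.625) = 0.50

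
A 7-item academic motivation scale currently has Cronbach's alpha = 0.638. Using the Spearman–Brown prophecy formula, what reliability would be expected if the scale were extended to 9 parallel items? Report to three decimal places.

predicted reliability = 0.694

Length factor m = 9/7 = 1.2857
α' = m·α / (1 + (m−1)·α)
   = 9/7 × 0.638 / (1 + (9/7 − 1) × 0.638)
   = 0.8203 / 1.1823 = 0.694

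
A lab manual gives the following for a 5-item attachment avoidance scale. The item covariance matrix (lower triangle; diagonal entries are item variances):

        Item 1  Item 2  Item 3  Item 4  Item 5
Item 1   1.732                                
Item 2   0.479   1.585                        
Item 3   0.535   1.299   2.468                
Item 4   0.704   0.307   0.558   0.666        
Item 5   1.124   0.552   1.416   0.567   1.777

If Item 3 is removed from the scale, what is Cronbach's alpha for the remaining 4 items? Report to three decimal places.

α = 0.753

Remaining items: Item 1, Item 2, Item 4, Item 5 (k = 4).
Σσ²ᵢ = 1.732 + 1.585 + 0.666 + 1.777 = 5.760
σ²_total = 5.760 + 2 × 3.733 = 13.226
α (item deleted) = (4/3)·(1 − 5.760/13.226) = 0.753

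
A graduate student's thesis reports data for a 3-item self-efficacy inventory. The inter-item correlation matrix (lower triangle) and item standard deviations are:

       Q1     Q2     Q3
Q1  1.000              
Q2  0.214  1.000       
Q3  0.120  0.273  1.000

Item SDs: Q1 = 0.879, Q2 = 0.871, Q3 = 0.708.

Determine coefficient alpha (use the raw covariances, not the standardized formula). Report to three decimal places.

α = 0.429

Σσ²ᵢ = 0.879² + 0.871² + 0.708² = 2.0325
Covariances σ_ij = r_ij · s_i · s_j:
  σ(Q1,Q2) = 0.214 × 0.879 × 0.871 = 0.1638
  σ(Q1,Q3) = 0.120 × 0.879 × 0.708 = 0.0747
  σ(Q2,Q3) = 0.273 × 0.871 × 0.708 = 0.1684
σ²_T = Σσ²ᵢ + 2·Σσ_ij = 2.0325 + 2 × 0.4069 = 2.8463
α = (3/2)·(1 − 2.0325/2.8463) = 0.429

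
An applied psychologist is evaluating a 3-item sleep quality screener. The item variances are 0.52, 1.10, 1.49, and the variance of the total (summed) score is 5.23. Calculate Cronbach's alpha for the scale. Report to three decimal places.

Σσᵢ² = 0.52 + 1.10 + 1.49 = 3.11
α = (k/(k−1))·(1 − Σσᵢ²/total variance) = (3/2)·(1 − 3.11/5.23) = 0.608

Cronbach's alpha = 0.608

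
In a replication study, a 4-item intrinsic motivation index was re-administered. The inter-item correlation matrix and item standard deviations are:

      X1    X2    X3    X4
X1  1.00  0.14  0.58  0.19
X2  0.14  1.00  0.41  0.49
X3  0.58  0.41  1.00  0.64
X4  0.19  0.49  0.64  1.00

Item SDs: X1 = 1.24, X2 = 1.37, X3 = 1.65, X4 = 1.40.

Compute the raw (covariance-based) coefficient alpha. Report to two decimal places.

Σσ²ᵢ = 1.24² + 1.37² + 1.65² + 1.40² = 8.0970
Covariances σ_ij = r_ij · s_i · s_j:
  σ(X1,X2) = 0.14 × 1.24 × 1.37 = 0.2378
  σ(X1,X3) = 0.58 × 1.24 × 1.65 = 1.1867
  σ(X1,X4) = 0.19 × 1.24 × 1.40 = 0.3298
  σ(X2,X3) = 0.41 × 1.37 × 1.65 = 0.9268
  σ(X2,X4) = 0.49 × 1.37 × 1.40 = 0.9398
  σ(X3,X4) = 0.64 × 1.65 × 1.40 = 1.4784
σ²_T = Σσ²ᵢ + 2·Σσ_ij = 8.0970 + 2 × 5.0993 = 18.2956
α = (4/3)·(1 − 8.0970/18.2956) = 0.74

coefficient alpha = 0.74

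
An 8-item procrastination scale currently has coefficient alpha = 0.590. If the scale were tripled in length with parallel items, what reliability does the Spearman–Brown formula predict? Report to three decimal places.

Length factor m = 3
α' = m·α / (1 + (m−1)·α)
   = 3 × 0.590 / (1 + (3 − 1) × 0.590)
   = 1.7700 / 2.1800 = 0.812

predicted reliability = 0.812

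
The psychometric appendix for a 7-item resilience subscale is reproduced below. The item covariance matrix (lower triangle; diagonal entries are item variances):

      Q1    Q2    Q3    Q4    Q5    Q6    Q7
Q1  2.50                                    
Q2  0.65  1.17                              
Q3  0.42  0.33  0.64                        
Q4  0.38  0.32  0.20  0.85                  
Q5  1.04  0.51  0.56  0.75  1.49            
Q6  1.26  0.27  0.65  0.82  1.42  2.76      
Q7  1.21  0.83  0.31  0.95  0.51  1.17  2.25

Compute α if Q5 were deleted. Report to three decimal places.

α = 0.789

Remaining items: Q1, Q2, Q3, Q4, Q6, Q7 (k = 6).
sum of item variances = 2.50 + 1.17 + 0.64 + 0.85 + 2.76 + 2.25 = 10.17
σ²_T = 10.17 + 2 × 9.77 = 29.71
α (item deleted) = (6/5)·(1 − 10.17/29.71) = 0.789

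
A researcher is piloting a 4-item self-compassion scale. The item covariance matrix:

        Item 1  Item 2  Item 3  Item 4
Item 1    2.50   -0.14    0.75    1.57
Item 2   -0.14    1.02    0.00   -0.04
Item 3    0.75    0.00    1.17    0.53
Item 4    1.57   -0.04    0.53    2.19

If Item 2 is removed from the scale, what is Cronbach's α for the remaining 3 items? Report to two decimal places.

Remaining items: Item 1, Item 3, Item 4 (k = 3).
sum of item variances = 2.50 + 1.17 + 2.19 = 5.86
total variance = 5.86 + 2 × 2.85 = 11.56
α (item deleted) = (3/2)·(1 − 5.86/11.56) = 0.74

Cronbach's α = 0.74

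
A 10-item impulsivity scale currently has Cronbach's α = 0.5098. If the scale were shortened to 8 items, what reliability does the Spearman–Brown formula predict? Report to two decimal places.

Length factor m = 8/10 = 0.8000
α' = m·α / (1 − (1−m)·α)
   = 8/10 × 0.5098 / (1 − (1 − 8/10) × 0.5098)
   = 0.4078 / 0.8980 = 0.45

predicted reliability = 0.45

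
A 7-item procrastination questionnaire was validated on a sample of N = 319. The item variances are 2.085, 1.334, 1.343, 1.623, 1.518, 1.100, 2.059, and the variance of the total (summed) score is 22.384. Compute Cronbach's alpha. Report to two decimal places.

Σσ²ᵢ = 2.085 + 1.334 + 1.343 + 1.623 + 1.518 + 1.100 + 2.059 = 11.062
α = (k/(k−1))·(1 − Σσ²ᵢ/σ²_total) = (7/6)·(1 − 11.062/22.384) = 0.59

Cronbach's alpha = 0.59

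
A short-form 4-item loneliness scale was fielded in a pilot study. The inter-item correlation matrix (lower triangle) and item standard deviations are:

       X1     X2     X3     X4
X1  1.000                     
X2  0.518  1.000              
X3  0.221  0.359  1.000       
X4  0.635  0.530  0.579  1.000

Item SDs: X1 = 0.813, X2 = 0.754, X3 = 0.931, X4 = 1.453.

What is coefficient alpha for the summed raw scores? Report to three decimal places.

α = 0.767

Σσ²ᵢ = 0.813² + 0.754² + 0.931² + 1.453² = 4.2075
Covariances σ_ij = r_ij · s_i · s_j:
  σ(X1,X2) = 0.518 × 0.813 × 0.754 = 0.3175
  σ(X1,X3) = 0.221 × 0.813 × 0.931 = 0.1673
  σ(X1,X4) = 0.635 × 0.813 × 1.453 = 0.7501
  σ(X2,X3) = 0.359 × 0.754 × 0.931 = 0.2520
  σ(X2,X4) = 0.530 × 0.754 × 1.453 = 0.5806
  σ(X3,X4) = 0.579 × 0.931 × 1.453 = 0.7832
σ²_T = Σσ²ᵢ + 2·Σσ_ij = 4.2075 + 2 × 2.8507 = 9.9089
α = (4/3)·(1 − 4.2075/9.9089) = 0.767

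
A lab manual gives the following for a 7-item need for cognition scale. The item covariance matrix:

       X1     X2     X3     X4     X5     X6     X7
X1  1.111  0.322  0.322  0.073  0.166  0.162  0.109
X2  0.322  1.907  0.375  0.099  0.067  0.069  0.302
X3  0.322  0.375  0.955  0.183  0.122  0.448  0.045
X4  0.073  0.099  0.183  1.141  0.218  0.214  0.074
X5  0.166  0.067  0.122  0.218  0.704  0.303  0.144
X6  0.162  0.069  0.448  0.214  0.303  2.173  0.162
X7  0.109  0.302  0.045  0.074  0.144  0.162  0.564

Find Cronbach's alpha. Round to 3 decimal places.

ΣVar(i) = 1.111 + 1.907 + 0.955 + 1.141 + 0.704 + 2.173 + 0.564 = 8.555
Σ_{i<j} σ_ij = 3.979
total variance = 8.555 + 2 × 3.979 = 16.513
α = (k/(k−1))·(1 − ΣVar(i)/total variance) = (7/6)·(1 − 8.555/16.513) = 0.562

Cronbach's alpha = 0.562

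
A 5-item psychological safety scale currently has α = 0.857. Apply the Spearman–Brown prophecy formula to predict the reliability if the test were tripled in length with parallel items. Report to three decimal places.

predicted reliability = 0.947

Length factor m = 3
α' = m·α / (1 + (m−1)·α)
   = 3 × 0.857 / (1 + (3 − 1) × 0.857)
   = 2.5710 / 2.7140 = 0.947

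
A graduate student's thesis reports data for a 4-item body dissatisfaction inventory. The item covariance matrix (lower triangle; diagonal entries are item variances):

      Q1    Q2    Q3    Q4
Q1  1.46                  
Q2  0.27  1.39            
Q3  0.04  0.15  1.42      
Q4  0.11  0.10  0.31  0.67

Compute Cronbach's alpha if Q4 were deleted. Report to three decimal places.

Remaining items: Q1, Q2, Q3 (k = 3).
sum of item variances = 1.46 + 1.39 + 1.42 = 4.27
σ²_total = 4.27 + 2 × 0.46 = 5.19
α (item deleted) = (3/2)·(1 − 4.27/5.19) = 0.266

Cronbach's alpha = 0.266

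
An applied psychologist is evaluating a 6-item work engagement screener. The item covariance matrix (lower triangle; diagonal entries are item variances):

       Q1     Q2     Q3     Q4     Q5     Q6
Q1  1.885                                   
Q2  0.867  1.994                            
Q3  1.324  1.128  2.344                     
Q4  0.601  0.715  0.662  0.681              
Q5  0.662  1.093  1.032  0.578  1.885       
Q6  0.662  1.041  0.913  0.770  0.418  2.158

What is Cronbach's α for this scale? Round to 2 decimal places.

ΣVar(i) = 1.885 + 1.994 + 2.344 + 0.681 + 1.885 + 2.158 = 10.947
Sum of off-diagonal covariances = 12.466
total variance = 10.947 + 2 × 12.466 = 35.879
α = (k/(k−1))·(1 − ΣVar(i)/total variance) = (6/5)·(1 − 10.947/35.879) = 0.83

Cronbach's α = 0.83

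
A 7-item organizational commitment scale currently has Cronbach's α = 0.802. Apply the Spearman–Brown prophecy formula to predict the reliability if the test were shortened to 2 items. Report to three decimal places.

predicted reliability = 0.536

Length factor m = 2/7 = 0.2857
α' = m·α / (1 − (1−m)·α)
   = 2/7 × 0.802 / (1 − (1 − 2/7) × 0.802)
   = 0.2291 / 0.4271 = 0.536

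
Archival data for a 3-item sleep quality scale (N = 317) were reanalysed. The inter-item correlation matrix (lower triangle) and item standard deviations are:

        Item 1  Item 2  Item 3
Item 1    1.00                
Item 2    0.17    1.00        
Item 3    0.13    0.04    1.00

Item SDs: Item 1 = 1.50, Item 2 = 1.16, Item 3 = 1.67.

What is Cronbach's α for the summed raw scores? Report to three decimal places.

Σσ²ᵢ = 1.50² + 1.16² + 1.67² = 6.3845
Covariances σ_ij = r_ij · s_i · s_j:
  σ(Item 1,Item 2) = 0.17 × 1.50 × 1.16 = 0.2958
  σ(Item 1,Item 3) = 0.13 × 1.50 × 1.67 = 0.3256
  σ(Item 2,Item 3) = 0.04 × 1.16 × 1.67 = 0.0775
σ²_T = Σσ²ᵢ + 2·Σσ_ij = 6.3845 + 2 × 0.6989 = 7.7823
α = (3/2)·(1 − 6.3845/7.7823) = 0.269

Cronbach's α = 0.269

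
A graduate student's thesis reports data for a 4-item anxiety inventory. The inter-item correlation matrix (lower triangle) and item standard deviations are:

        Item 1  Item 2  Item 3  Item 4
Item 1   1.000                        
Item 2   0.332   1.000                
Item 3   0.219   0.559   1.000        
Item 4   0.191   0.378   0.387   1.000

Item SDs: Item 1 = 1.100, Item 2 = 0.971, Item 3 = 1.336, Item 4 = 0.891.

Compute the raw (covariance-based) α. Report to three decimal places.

α = 0.668

Σσ²ᵢ = 1.100² + 0.971² + 1.336² + 0.891² = 4.7316
Covariances σ_ij = r_ij · s_i · s_j:
  σ(Item 1,Item 2) = 0.332 × 1.100 × 0.971 = 0.3546
  σ(Item 1,Item 3) = 0.219 × 1.100 × 1.336 = 0.3218
  σ(Item 1,Item 4) = 0.191 × 1.100 × 0.891 = 0.1872
  σ(Item 2,Item 3) = 0.559 × 0.971 × 1.336 = 0.7252
  σ(Item 2,Item 4) = 0.378 × 0.971 × 0.891 = 0.3270
  σ(Item 3,Item 4) = 0.387 × 1.336 × 0.891 = 0.4607
σ²_T = Σσ²ᵢ + 2·Σσ_ij = 4.7316 + 2 × 2.3765 = 9.4846
α = (4/3)·(1 − 4.7316/9.4846) = 0.668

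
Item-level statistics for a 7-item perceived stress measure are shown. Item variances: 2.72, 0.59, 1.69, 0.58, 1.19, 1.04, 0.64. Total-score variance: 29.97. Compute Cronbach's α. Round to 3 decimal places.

α = 0.838

sum of item variances = 2.72 + 0.59 + 1.69 + 0.58 + 1.19 + 1.04 + 0.64 = 8.45
α = (k/(k−1))·(1 − sum of item variances/total variance) = (7/6)·(1 − 8.45/29.97) = 0.838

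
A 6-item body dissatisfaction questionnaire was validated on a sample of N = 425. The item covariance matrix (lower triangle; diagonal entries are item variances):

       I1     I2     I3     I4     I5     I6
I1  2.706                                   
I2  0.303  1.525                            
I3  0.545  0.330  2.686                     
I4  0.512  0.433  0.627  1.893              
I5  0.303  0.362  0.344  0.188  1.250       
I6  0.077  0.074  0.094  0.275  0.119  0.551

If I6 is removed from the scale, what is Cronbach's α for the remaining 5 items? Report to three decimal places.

Cronbach's α = 0.550

Remaining items: I1, I2, I3, I4, I5 (k = 5).
ΣVar(i) = 2.706 + 1.525 + 2.686 + 1.893 + 1.250 = 10.060
σ²_T = 10.060 + 2 × 3.947 = 17.954
α (item deleted) = (5/4)·(1 − 10.060/17.954) = 0.550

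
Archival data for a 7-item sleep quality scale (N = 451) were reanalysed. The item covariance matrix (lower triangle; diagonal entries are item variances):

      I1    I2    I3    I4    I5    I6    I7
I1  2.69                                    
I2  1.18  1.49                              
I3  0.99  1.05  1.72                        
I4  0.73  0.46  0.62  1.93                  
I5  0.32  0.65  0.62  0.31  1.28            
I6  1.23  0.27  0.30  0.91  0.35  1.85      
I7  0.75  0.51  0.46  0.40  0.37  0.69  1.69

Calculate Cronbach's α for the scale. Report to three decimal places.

sum of item variances = 2.69 + 1.49 + 1.72 + 1.93 + 1.28 + 1.85 + 1.69 = 12.65
Sum of off-diagonal covariances = 13.17
total variance = 12.65 + 2 × 13.17 = 38.99
α = (k/(k−1))·(1 − sum of item variances/total variance) = (7/6)·(1 − 12.65/38.99) = 0.788

Cronbach's α = 0.788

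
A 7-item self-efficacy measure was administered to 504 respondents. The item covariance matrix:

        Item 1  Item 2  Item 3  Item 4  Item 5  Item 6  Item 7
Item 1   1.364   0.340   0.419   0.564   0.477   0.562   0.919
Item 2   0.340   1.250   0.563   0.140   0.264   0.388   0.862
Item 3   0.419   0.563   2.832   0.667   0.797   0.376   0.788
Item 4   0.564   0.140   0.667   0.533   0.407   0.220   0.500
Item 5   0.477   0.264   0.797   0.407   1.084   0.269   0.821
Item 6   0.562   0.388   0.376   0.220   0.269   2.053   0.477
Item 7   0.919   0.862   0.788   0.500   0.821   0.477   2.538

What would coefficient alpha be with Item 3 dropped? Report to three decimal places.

Remaining items: Item 1, Item 2, Item 4, Item 5, Item 6, Item 7 (k = 6).
ΣVar(i) = 1.364 + 1.250 + 0.533 + 1.084 + 2.053 + 2.538 = 8.822
σ²_T = 8.822 + 2 × 7.210 = 23.242
α (item deleted) = (6/5)·(1 − 8.822/23.242) = 0.745

α = 0.745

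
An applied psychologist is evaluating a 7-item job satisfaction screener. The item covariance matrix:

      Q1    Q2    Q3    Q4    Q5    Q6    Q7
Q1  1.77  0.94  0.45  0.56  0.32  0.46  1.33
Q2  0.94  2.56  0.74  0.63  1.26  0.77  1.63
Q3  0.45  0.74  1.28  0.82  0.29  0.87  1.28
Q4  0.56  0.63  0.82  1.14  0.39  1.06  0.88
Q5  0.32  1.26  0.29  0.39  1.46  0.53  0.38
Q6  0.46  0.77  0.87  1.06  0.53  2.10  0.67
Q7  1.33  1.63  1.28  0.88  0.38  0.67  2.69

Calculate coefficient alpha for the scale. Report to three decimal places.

coefficient alpha = 0.833

ΣVar(i) = 1.77 + 2.56 + 1.28 + 1.14 + 1.46 + 2.10 + 2.69 = 13.00
Σ_{i<j} σ_ij = 16.26
Var(T) = 13.00 + 2 × 16.26 = 45.52
α = (k/(k−1))·(1 − ΣVar(i)/Var(T)) = (7/6)·(1 − 13.00/45.52) = 0.833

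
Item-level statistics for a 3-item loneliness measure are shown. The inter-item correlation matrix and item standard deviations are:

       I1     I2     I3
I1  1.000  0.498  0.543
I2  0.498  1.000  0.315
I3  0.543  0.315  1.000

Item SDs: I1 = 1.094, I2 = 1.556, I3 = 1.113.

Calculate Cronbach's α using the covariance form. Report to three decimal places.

Σσ²ᵢ = 1.094² + 1.556² + 1.113² = 4.8567
Covariances σ_ij = r_ij · s_i · s_j:
  σ(I1,I2) = 0.498 × 1.094 × 1.556 = 0.8477
  σ(I1,I3) = 0.543 × 1.094 × 1.113 = 0.6612
  σ(I2,I3) = 0.315 × 1.556 × 1.113 = 0.5455
σ²_T = Σσ²ᵢ + 2·Σσ_ij = 4.8567 + 2 × 2.0544 = 8.9655
α = (3/2)·(1 − 4.8567/8.9655) = 0.687

Cronbach's α = 0.687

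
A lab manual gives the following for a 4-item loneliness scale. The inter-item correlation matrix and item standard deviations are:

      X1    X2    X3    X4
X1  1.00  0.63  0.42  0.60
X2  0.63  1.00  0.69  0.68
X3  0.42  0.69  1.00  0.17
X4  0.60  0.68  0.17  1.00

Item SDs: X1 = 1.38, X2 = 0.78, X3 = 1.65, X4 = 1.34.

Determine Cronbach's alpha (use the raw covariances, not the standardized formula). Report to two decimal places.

α = 0.76

Σσ²ᵢ = 1.38² + 0.78² + 1.65² + 1.34² = 7.0309
Covariances σ_ij = r_ij · s_i · s_j:
  σ(X1,X2) = 0.63 × 1.38 × 0.78 = 0.6781
  σ(X1,X3) = 0.42 × 1.38 × 1.65 = 0.9563
  σ(X1,X4) = 0.60 × 1.38 × 1.34 = 1.1095
  σ(X2,X3) = 0.69 × 0.78 × 1.65 = 0.8880
  σ(X2,X4) = 0.68 × 0.78 × 1.34 = 0.7107
  σ(X3,X4) = 0.17 × 1.65 × 1.34 = 0.3759
σ²_T = Σσ²ᵢ + 2·Σσ_ij = 7.0309 + 2 × 4.7185 = 16.4679
α = (4/3)·(1 − 7.0309/16.4679) = 0.76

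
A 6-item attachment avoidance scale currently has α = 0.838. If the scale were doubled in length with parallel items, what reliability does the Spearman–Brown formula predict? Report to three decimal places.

predicted reliability = 0.912

Length factor m = 2
α' = m·α / (1 + (m−1)·α)
   = 2 × 0.838 / (1 + (2 − 1) × 0.838)
   = 1.6760 / 1.8380 = 0.912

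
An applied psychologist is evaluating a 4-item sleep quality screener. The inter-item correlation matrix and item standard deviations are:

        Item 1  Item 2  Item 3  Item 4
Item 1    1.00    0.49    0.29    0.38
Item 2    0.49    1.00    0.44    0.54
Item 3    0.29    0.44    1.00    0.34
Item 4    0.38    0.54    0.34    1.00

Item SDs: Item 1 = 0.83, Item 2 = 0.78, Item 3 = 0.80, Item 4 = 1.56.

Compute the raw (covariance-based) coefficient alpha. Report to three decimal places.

Σσ²ᵢ = 0.83² + 0.78² + 0.80² + 1.56² = 4.3709
Covariances σ_ij = r_ij · s_i · s_j:
  σ(Item 1,Item 2) = 0.49 × 0.83 × 0.78 = 0.3172
  σ(Item 1,Item 3) = 0.29 × 0.83 × 0.80 = 0.1926
  σ(Item 1,Item 4) = 0.38 × 0.83 × 1.56 = 0.4920
  σ(Item 2,Item 3) = 0.44 × 0.78 × 0.80 = 0.2746
  σ(Item 2,Item 4) = 0.54 × 0.78 × 1.56 = 0.6571
  σ(Item 3,Item 4) = 0.34 × 0.80 × 1.56 = 0.4243
σ²_T = Σσ²ᵢ + 2·Σσ_ij = 4.3709 + 2 × 2.3578 = 9.0865
α = (4/3)·(1 − 4.3709/9.0865) = 0.692

α = 0.692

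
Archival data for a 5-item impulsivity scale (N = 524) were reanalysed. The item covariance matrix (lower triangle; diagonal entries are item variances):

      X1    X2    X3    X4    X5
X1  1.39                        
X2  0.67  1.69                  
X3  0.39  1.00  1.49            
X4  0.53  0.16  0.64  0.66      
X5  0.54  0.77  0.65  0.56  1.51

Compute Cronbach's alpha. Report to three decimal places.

Σσ²ᵢ = 1.39 + 1.69 + 1.49 + 0.66 + 1.51 = 6.74
Σ_{i<j} σ_ij = 5.91
σ²_total = 6.74 + 2 × 5.91 = 18.56
α = (k/(k−1))·(1 − Σσ²ᵢ/σ²_total) = (5/4)·(1 − 6.74/18.56) = 0.796

α = 0.796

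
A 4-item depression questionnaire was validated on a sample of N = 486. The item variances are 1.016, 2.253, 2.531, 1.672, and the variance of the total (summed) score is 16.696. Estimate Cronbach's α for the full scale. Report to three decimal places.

Cronbach's α = 0.737

sum of item variances = 1.016 + 2.253 + 2.531 + 1.672 = 7.472
α = (k/(k−1))·(1 − sum of item variances/Var(T)) = (4/3)·(1 − 7.472/16.696) = 0.737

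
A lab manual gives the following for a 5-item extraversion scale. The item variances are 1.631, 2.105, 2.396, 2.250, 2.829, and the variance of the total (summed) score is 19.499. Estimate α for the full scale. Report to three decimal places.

α = 0.531

sum of item variances = 1.631 + 2.105 + 2.396 + 2.250 + 2.829 = 11.211
α = (k/(k−1))·(1 − sum of item variances/σ²_T) = (5/4)·(1 − 11.211/19.499) = 0.531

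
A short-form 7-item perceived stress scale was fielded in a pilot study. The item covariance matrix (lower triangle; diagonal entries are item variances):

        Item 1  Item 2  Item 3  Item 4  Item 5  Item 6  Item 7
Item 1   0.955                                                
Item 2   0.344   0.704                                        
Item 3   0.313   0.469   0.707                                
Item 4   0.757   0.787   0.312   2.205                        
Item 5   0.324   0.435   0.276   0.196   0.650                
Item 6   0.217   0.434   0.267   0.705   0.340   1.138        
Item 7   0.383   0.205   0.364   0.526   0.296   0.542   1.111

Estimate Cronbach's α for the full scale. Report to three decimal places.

α = 0.810

sum of item variances = 0.955 + 0.704 + 0.707 + 2.205 + 0.650 + 1.138 + 1.111 = 7.470
Sum of the distinct covariances = 8.492
σ²_T = 7.470 + 2 × 8.492 = 24.454
α = (k/(k−1))·(1 − sum of item variances/σ²_T) = (7/6)·(1 − 7.470/24.454) = 0.810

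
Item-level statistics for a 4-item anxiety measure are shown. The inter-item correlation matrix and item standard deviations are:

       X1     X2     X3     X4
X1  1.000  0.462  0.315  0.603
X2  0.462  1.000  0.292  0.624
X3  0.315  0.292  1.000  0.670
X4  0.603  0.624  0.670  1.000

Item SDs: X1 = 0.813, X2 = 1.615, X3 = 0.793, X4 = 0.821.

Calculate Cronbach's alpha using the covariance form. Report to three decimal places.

Σσ²ᵢ = 0.813² + 1.615² + 0.793² + 0.821² = 4.5721
Covariances σ_ij = r_ij · s_i · s_j:
  σ(X1,X2) = 0.462 × 0.813 × 1.615 = 0.6066
  σ(X1,X3) = 0.315 × 0.813 × 0.793 = 0.2031
  σ(X1,X4) = 0.603 × 0.813 × 0.821 = 0.4025
  σ(X2,X3) = 0.292 × 1.615 × 0.793 = 0.3740
  σ(X2,X4) = 0.624 × 1.615 × 0.821 = 0.8274
  σ(X3,X4) = 0.670 × 0.793 × 0.821 = 0.4362
σ²_T = Σσ²ᵢ + 2·Σσ_ij = 4.5721 + 2 × 2.8498 = 10.2717
α = (4/3)·(1 − 4.5721/10.2717) = 0.740

Cronbach's alpha = 0.740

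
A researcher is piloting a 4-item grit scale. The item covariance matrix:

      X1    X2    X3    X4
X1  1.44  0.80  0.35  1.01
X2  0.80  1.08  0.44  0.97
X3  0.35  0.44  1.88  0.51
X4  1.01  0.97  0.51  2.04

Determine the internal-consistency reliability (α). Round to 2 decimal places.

α = 0.75

sum of item variances = 1.44 + 1.08 + 1.88 + 2.04 = 6.44
Sum of the distinct covariances = 4.08
σ²_total = 6.44 + 2 × 4.08 = 14.60
α = (k/(k−1))·(1 − sum of item variances/σ²_total) = (4/3)·(1 − 6.44/14.60) = 0.75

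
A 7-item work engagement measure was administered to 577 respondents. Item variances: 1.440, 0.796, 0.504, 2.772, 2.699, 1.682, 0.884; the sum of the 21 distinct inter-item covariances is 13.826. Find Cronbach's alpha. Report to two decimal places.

α = 0.84

Σσᵢ² = 1.440 + 0.796 + 0.504 + 2.772 + 2.699 + 1.682 + 0.884 = 10.777
Sum of distinct covariances = 13.826
total variance = Σσᵢ² + 2·Σcov = 10.777 + 2 × 13.826 = 38.429
α = (7/6)·(1 − 10.777/38.429) = 0.84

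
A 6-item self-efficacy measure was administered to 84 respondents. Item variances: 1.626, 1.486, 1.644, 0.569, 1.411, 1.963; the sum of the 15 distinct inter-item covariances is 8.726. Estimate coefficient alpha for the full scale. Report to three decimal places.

sum of item variances = 1.626 + 1.486 + 1.644 + 0.569 + 1.411 + 1.963 = 8.699
Sum of distinct covariances = 8.726
total variance = sum of item variances + 2·Σcov = 8.699 + 2 × 8.726 = 26.151
α = (6/5)·(1 − 8.699/26.151) = 0.801

α = 0.801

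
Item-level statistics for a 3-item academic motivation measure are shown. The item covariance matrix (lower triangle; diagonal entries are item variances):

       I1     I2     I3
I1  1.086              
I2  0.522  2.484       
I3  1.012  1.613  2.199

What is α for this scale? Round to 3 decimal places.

Σσ²ᵢ = 1.086 + 2.484 + 2.199 = 5.769
Σ_{i<j} σ_ij = 3.147
σ²_total = 5.769 + 2 × 3.147 = 12.063
α = (k/(k−1))·(1 − Σσ²ᵢ/σ²_total) = (3/2)·(1 − 5.769/12.063) = 0.783

α = 0.783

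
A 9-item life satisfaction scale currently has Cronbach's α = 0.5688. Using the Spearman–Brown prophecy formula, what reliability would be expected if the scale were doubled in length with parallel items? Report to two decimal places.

predicted reliability = 0.73

Length factor m = 2
α' = m·α / (1 + (m−1)·α)
   = 2 × 0.5688 / (1 + (2 − 1) × 0.5688)
   = 1.1376 / 1.5688 = 0.73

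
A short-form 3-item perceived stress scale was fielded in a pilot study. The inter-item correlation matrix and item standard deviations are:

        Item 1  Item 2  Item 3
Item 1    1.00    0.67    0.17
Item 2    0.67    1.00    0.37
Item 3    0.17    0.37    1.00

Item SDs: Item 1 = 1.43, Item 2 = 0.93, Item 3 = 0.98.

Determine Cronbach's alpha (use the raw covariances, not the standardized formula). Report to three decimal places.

Cronbach's alpha = 0.647

Σσ²ᵢ = 1.43² + 0.93² + 0.98² = 3.8702
Covariances σ_ij = r_ij · s_i · s_j:
  σ(Item 1,Item 2) = 0.67 × 1.43 × 0.93 = 0.8910
  σ(Item 1,Item 3) = 0.17 × 1.43 × 0.98 = 0.2382
  σ(Item 2,Item 3) = 0.37 × 0.93 × 0.98 = 0.3372
σ²_T = Σσ²ᵢ + 2·Σσ_ij = 3.8702 + 2 × 1.4664 = 6.8030
α = (3/2)·(1 − 3.8702/6.8030) = 0.647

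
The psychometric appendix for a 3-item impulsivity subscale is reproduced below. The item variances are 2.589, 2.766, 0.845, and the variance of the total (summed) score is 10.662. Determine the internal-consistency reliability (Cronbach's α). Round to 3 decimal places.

ΣVar(i) = 2.589 + 2.766 + 0.845 = 6.200
α = (k/(k−1))·(1 − ΣVar(i)/σ²_T) = (3/2)·(1 − 6.200/10.662) = 0.628

α = 0.628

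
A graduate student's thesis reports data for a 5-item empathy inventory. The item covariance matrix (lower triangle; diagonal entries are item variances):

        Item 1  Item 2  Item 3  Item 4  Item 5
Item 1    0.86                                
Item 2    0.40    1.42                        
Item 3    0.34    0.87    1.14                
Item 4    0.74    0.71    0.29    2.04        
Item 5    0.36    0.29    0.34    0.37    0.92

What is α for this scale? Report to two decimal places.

α = 0.75

Σσ²ᵢ = 0.86 + 1.42 + 1.14 + 2.04 + 0.92 = 6.38
Σ_{i<j} σ_ij = 4.71
total variance = 6.38 + 2 × 4.71 = 15.80
α = (k/(k−1))·(1 − Σσ²ᵢ/total variance) = (5/4)·(1 − 6.38/15.80) = 0.75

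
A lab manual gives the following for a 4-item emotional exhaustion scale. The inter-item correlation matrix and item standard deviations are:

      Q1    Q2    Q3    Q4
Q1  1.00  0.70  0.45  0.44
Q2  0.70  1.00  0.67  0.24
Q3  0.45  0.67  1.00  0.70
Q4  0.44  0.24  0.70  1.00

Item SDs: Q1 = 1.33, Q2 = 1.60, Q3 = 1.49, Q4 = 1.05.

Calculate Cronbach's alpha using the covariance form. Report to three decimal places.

Cronbach's alpha = 0.819

Σσ²ᵢ = 1.33² + 1.60² + 1.49² + 1.05² = 7.6515
Covariances σ_ij = r_ij · s_i · s_j:
  σ(Q1,Q2) = 0.70 × 1.33 × 1.60 = 1.4896
  σ(Q1,Q3) = 0.45 × 1.33 × 1.49 = 0.8918
  σ(Q1,Q4) = 0.44 × 1.33 × 1.05 = 0.6145
  σ(Q2,Q3) = 0.67 × 1.60 × 1.49 = 1.5973
  σ(Q2,Q4) = 0.24 × 1.60 × 1.05 = 0.4032
  σ(Q3,Q4) = 0.70 × 1.49 × 1.05 = 1.0952
σ²_T = Σσ²ᵢ + 2·Σσ_ij = 7.6515 + 2 × 6.0916 = 19.8347
α = (4/3)·(1 − 7.6515/19.8347) = 0.819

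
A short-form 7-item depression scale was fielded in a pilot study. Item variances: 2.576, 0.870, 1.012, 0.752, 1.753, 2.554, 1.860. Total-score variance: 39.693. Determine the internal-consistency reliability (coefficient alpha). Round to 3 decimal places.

ΣVar(i) = 2.576 + 0.870 + 1.012 + 0.752 + 1.753 + 2.554 + 1.860 = 11.377
α = (k/(k−1))·(1 − ΣVar(i)/Var(T)) = (7/6)·(1 − 11.377/39.693) = 0.832

α = 0.832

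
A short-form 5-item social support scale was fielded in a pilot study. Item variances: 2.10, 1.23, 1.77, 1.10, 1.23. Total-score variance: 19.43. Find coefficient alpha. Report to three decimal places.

coefficient alpha = 0.772

Σσᵢ² = 2.10 + 1.23 + 1.77 + 1.10 + 1.23 = 7.43
α = (k/(k−1))·(1 − Σσᵢ²/σ²_total) = (5/4)·(1 − 7.43/19.43) = 0.772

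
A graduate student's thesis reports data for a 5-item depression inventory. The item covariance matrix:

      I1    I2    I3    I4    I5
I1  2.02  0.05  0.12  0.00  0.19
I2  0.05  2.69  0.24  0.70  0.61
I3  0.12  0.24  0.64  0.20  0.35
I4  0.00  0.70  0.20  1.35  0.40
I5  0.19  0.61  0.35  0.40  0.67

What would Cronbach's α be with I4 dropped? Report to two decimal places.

Cronbach's α = 0.46

Remaining items: I1, I2, I3, I5 (k = 4).
Σσᵢ² = 2.02 + 2.69 + 0.64 + 0.67 = 6.02
Var(T) = 6.02 + 2 × 1.56 = 9.14
α (item deleted) = (4/3)·(1 − 6.02/9.14) = 0.46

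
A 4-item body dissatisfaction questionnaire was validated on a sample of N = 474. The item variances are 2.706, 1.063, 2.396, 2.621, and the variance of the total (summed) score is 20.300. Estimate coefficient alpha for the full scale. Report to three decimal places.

Σσ²ᵢ = 2.706 + 1.063 + 2.396 + 2.621 = 8.786
α = (k/(k−1))·(1 − Σσ²ᵢ/Var(T)) = (4/3)·(1 − 8.786/20.300) = 0.756

α = 0.756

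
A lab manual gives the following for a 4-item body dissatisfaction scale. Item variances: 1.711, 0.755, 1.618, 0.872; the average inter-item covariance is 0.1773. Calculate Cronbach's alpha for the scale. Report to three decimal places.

Cronbach's alpha = 0.400

ΣVar(i) = 1.711 + 0.755 + 1.618 + 0.872 = 4.956
Sum of the 6 distinct covariances = 6 × 0.1773 = 1.0638
σ²_T = ΣVar(i) + 2·Σcov = 4.956 + 2 × 1.0638 = 7.0836
α = (4/3)·(1 − 4.956/7.0836) = 0.400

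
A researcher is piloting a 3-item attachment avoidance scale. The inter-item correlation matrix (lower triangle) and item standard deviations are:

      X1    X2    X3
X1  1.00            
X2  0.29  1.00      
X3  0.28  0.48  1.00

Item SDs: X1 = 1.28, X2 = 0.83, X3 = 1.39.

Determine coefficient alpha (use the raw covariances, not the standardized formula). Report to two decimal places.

α = 0.58

Σσ²ᵢ = 1.28² + 0.83² + 1.39² = 4.2594
Covariances σ_ij = r_ij · s_i · s_j:
  σ(X1,X2) = 0.29 × 1.28 × 0.83 = 0.3081
  σ(X1,X3) = 0.28 × 1.28 × 1.39 = 0.4982
  σ(X2,X3) = 0.48 × 0.83 × 1.39 = 0.5538
σ²_T = Σσ²ᵢ + 2·Σσ_ij = 4.2594 + 2 × 1.3601 = 6.9796
α = (3/2)·(1 − 4.2594/6.9796) = 0.58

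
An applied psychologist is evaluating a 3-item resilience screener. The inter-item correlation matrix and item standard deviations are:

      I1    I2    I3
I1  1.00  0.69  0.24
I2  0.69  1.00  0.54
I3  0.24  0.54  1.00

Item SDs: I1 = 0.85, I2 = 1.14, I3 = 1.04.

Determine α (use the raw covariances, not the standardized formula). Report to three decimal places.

Σσ²ᵢ = 0.85² + 1.14² + 1.04² = 3.1037
Covariances σ_ij = r_ij · s_i · s_j:
  σ(I1,I2) = 0.69 × 0.85 × 1.14 = 0.6686
  σ(I1,I3) = 0.24 × 0.85 × 1.04 = 0.2122
  σ(I2,I3) = 0.54 × 1.14 × 1.04 = 0.6402
σ²_T = Σσ²ᵢ + 2·Σσ_ij = 3.1037 + 2 × 1.5210 = 6.1457
α = (3/2)·(1 − 3.1037/6.1457) = 0.742

α = 0.742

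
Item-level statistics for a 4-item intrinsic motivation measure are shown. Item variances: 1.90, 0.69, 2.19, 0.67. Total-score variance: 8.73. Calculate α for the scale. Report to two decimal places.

α = 0.50

Σσᵢ² = 1.90 + 0.69 + 2.19 + 0.67 = 5.45
α = (k/(k−1))·(1 − Σσᵢ²/Var(T)) = (4/3)·(1 − 5.45/8.73) = 0.50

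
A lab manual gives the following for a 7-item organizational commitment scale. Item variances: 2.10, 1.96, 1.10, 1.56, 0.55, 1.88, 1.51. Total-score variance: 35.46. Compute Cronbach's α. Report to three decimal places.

Σσ²ᵢ = 2.10 + 1.96 + 1.10 + 1.56 + 0.55 + 1.88 + 1.51 = 10.66
α = (k/(k−1))·(1 − Σσ²ᵢ/Var(T)) = (7/6)·(1 − 10.66/35.46) = 0.816

α = 0.816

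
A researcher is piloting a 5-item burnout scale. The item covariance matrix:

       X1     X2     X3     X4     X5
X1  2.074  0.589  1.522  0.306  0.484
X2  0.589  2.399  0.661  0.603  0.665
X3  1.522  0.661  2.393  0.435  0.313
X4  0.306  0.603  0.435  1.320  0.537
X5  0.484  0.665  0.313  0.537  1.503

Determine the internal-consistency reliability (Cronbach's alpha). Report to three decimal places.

α = 0.697

Σσ²ᵢ = 2.074 + 2.399 + 2.393 + 1.320 + 1.503 = 9.689
Sum of off-diagonal covariances = 6.115
σ²_T = 9.689 + 2 × 6.115 = 21.919
α = (k/(k−1))·(1 − Σσ²ᵢ/σ²_T) = (5/4)·(1 − 9.689/21.919) = 0.697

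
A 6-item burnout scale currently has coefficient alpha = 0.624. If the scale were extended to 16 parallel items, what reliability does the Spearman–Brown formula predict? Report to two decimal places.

Length factor m = 16/6 = 2.6667
α' = m·α / (1 + (m−1)·α)
   = 16/6 × 0.624 / (1 + (16/6 − 1) × 0.624)
   = 1.6640 / 2.0400 = 0.82

predicted reliability = 0.82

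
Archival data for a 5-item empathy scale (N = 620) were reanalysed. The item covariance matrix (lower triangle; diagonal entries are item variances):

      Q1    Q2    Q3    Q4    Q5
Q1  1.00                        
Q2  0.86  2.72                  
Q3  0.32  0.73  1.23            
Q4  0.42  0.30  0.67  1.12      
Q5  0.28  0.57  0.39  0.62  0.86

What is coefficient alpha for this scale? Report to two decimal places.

α = 0.75

ΣVar(i) = 1.00 + 2.72 + 1.23 + 1.12 + 0.86 = 6.93
Sum of off-diagonal covariances = 5.16
σ²_total = 6.93 + 2 × 5.16 = 17.25
α = (k/(k−1))·(1 − ΣVar(i)/σ²_total) = (5/4)·(1 − 6.93/17.25) = 0.75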